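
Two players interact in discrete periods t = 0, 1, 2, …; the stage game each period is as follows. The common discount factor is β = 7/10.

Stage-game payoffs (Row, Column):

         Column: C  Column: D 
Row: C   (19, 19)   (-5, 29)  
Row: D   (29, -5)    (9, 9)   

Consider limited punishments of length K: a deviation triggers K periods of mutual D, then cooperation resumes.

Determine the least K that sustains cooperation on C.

2

No profitable deviation requires (19−9)(β+…+β^K) ≥ 29−19, i.e. β+…+β^K ≥ 1 ≈ 1.0000.
With β = 7/10, the partial sums are K=1: 0.7000, K=2: 1.1900.
K = 2 is the first length at which the sum reaches 1.0000.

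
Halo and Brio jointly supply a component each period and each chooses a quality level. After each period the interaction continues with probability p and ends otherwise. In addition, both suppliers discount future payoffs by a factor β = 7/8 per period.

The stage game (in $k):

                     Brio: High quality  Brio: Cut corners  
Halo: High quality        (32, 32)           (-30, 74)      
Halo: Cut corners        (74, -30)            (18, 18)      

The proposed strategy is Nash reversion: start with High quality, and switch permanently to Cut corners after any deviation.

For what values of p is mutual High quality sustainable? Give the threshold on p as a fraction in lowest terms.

6/7

With continuation probability p and discount β, the effective per-period discount factor is βp.
Grim-trigger IC: βp ≥ (74−32)/(74−18) = 3/4.
So p ≥ (3/4)/(7/8) = 6/7.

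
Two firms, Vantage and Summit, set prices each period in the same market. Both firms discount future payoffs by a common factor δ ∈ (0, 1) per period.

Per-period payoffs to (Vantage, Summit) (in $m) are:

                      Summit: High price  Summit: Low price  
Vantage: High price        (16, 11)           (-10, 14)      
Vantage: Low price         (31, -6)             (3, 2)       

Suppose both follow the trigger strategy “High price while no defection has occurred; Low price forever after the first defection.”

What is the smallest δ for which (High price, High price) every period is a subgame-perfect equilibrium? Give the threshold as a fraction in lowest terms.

15/28

Vantage: cooperation gives 16 each period; deviation gives 31 once then 3 forever.
  16/(1−δ) ≥ 31 + 3δ/(1−δ) ⇒ δ ≥ 15/28.
Summit: cooperation gives 11 each period; deviation gives 14 once then 2 forever.
  δ ≥ 3/12 = 1/4.
Both must hold, so the binding constraint is Vantage's: δ ≥ 15/28.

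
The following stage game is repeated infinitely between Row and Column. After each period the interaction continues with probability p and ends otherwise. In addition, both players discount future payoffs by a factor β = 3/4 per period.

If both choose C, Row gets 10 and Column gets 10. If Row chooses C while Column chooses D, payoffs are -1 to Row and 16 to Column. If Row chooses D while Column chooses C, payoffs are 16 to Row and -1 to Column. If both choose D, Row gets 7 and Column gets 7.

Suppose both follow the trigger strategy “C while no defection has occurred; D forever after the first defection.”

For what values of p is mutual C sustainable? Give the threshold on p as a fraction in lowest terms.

8/9

With continuation probability p and discount β, the effective per-period discount factor is βp.
Grim-trigger IC: βp ≥ (16−10)/(16−7) = 2/3.
So p ≥ (2/3)/(3/4) = 8/9.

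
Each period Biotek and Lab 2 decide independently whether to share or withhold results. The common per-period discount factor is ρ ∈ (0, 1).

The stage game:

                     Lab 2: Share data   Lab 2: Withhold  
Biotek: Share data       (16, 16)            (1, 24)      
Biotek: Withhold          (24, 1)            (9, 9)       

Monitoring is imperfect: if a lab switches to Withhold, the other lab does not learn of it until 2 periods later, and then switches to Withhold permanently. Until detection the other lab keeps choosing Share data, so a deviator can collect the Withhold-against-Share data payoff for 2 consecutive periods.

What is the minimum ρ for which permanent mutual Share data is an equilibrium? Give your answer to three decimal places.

A deviator earns 24 for 2 periods, then 9 forever; cooperating earns 16 forever. Multiplying the IC by (1−ρ):
16 ≥ 24(1−ρ^2) + 9ρ^2, so 15·ρ^2 ≥ 8 and ρ^2 ≥ 8/15.
ρ ≥ (8/15)^(1/2) ≈ 0.730.

0.730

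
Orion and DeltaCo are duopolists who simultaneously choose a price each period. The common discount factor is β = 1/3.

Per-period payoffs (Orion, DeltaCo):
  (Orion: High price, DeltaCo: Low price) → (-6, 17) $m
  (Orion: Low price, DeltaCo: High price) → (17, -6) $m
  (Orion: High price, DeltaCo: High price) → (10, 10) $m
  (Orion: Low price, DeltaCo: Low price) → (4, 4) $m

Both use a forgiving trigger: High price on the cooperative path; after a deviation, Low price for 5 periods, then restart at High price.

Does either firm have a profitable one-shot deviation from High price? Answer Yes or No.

A one-shot deviation gives 17 now, then 4 for 5 periods, then back to 10.
Gain from deviating: (17−10) today; loss: (10−4) in each of the next 5 periods.
No-deviation condition: (10−4)(β+…+β^5) ≥ 17−10, i.e. β+…+β^5 ≥ 7/6.
At β = 1/3: β+…+β^5 = 0.4979 < 1.1667.
So cooperation is not sustainable.

Yes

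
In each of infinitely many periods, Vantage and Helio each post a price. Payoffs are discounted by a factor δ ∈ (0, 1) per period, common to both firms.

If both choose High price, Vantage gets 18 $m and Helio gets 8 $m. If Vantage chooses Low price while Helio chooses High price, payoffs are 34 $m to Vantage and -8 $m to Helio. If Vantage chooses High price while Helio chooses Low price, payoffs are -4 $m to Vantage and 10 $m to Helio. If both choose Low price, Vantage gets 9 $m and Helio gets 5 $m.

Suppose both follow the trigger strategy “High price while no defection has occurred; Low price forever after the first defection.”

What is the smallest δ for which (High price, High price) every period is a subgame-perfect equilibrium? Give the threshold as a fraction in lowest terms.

For Vantage: deviation gain 34−18 = 16, per-period punishment loss 18−9 = 9. IC gives δ ≥ 16/25.
For Helio: gain 2, loss 3 per period, so δ ≥ 2/5.
The tighter constraint is Vantage's, so cooperation needs δ ≥ 16/25.

16/25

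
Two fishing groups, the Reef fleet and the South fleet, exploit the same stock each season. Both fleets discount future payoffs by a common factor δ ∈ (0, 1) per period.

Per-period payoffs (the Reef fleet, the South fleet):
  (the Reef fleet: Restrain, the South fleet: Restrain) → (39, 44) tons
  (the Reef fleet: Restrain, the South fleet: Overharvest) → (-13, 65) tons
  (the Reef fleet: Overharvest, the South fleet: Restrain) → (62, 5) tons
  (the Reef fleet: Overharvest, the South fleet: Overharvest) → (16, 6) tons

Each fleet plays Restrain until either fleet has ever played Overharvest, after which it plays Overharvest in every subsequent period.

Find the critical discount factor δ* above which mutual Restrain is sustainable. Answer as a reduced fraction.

1/2

the Reef fleet: cooperation gives 39 each period; deviation gives 62 once then 16 forever.
  39/(1−δ) ≥ 62 + 16δ/(1−δ) ⇒ δ ≥ 23/46 = 1/2.
the South fleet: cooperation gives 44 each period; deviation gives 65 once then 6 forever.
  δ ≥ 21/59.
Both must hold, so the binding constraint is the Reef fleet's: δ ≥ 1/2.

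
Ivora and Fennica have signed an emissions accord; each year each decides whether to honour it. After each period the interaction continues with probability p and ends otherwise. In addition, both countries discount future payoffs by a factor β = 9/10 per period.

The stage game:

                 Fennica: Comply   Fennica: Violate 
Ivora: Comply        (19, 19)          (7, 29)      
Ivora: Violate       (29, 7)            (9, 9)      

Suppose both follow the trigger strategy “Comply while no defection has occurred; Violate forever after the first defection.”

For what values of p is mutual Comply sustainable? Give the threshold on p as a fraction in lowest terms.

5/9

Expected continuation weight on next period's payoff is β·p = 9/10·p, which plays the role of the discount factor.
Cooperation requires 9/10·p ≥ (29−19)/(29−9) = 1/2, hence p ≥ 5/9.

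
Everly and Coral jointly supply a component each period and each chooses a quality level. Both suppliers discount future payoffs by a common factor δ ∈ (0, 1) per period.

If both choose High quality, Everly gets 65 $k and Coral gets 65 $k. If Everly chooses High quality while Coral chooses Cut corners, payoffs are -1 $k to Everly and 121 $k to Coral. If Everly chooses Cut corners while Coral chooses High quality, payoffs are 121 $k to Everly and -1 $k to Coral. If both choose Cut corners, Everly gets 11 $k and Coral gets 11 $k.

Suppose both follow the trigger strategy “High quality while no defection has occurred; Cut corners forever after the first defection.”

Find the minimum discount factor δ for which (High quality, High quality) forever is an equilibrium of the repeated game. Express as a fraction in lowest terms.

28/55

One-period gain from deviating is 121 − 65 = 56. The loss is 65 − 11 = 54 in every subsequent period, with present value 54·δ/(1−δ).
Deviation is unprofitable when 54·δ/(1−δ) ≥ 56, i.e. δ/(1−δ) ≥ 28/27.
Equivalently δ ≥ 56/(56+54) = 28/55.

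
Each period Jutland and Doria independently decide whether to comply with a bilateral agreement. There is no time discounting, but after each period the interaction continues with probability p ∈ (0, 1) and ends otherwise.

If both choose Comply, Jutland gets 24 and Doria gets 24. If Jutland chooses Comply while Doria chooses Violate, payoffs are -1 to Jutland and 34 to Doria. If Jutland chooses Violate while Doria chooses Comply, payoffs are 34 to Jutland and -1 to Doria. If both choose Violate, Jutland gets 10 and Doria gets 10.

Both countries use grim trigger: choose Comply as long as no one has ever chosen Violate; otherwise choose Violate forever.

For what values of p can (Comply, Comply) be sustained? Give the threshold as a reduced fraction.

5/12

Expected cooperation value is 24 + p·24 + p²·24 + … = 24/(1−p); deviation gives 34 + p·10/(1−p).
24 ≥ 34(1−p) + 10p ⇒ 24p ≥ 10 ⇒ p ≥ 10/24 = 5/12.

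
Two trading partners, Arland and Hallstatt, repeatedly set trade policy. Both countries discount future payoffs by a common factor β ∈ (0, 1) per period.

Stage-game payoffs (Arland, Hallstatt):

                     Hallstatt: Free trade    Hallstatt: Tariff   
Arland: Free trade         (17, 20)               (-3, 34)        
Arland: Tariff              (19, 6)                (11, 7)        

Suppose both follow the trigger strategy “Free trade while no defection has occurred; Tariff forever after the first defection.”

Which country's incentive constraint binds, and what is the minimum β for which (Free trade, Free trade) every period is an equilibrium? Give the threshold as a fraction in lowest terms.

Hallstatt; β ≥ 14/27

For Arland: deviation gain 19−17 = 2, per-period punishment loss 17−11 = 6. IC gives β ≥ 2/8 = 1/4.
For Hallstatt: gain 14, loss 13 per period, so β ≥ 14/27.
The tighter constraint is Hallstatt's, so cooperation needs β ≥ 14/27.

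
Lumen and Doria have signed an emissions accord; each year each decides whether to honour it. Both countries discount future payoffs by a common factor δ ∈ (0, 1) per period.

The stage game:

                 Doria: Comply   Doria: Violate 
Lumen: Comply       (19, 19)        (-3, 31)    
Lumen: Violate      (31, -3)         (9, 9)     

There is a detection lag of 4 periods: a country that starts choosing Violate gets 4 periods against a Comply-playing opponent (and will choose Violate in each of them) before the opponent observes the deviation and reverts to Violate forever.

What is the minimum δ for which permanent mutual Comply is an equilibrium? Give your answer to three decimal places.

Deviating for the 4 undetected periods gains 31−19 = 12 per period over cooperation, then loses 19−9 = 10 per period forever once punishment starts.
Gain: 12(1 + δ + … + δ^3); loss: 10·δ^4/(1−δ).
No profitable deviation ⇔ 12(1−δ^4) ≤ 10·δ^4, i.e. δ^4 ≥ 12/(12+10) = 6/11.
Hence δ ≥ (6/11)^(1/4) ≈ 0.859.

0.859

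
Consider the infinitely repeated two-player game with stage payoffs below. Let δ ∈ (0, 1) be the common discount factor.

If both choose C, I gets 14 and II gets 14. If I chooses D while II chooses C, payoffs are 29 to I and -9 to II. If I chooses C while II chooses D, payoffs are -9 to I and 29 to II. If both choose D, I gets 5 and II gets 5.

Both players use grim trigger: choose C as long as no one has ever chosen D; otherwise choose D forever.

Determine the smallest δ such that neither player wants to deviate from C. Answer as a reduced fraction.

5/8

Cooperation forever yields 14 each period: 14/(1−δ).
Deviating yields 29 once, then 5 forever: 29 + 5δ/(1−δ).
No profitable deviation requires 14/(1−δ) ≥ 29 + 5δ/(1−δ).
Multiplying by (1−δ): 14 ≥ 29(1−δ) + 5δ = 29 − 24δ.
So 24δ ≥ 15, i.e. δ ≥ 15/24 = 5/8.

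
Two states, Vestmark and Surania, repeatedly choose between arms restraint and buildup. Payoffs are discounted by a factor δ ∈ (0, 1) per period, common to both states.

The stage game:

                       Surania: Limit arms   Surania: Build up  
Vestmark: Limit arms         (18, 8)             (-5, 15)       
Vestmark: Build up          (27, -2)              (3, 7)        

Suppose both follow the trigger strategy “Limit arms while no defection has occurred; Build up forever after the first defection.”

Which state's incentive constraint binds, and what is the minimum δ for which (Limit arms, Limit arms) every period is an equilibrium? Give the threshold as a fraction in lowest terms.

Surania; δ ≥ 7/8

Vestmark's threshold: (27−18)/(27−3) = 3/8.
Surania's threshold: (15−8)/(15−7) = 7/8.
3/8 < 7/8, so Surania binds and δ* = 7/8.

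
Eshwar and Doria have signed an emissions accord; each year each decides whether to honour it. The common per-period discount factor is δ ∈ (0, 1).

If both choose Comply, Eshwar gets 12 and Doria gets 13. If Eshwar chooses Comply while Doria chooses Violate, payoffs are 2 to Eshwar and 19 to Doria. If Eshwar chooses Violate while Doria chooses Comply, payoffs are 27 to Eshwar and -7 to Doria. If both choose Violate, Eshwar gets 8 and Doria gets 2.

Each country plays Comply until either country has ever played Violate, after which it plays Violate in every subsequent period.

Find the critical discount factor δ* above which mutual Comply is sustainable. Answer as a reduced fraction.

Eshwar's threshold: (27−12)/(27−8) = 15/19.
Doria's threshold: (19−13)/(19−2) = 6/17.
15/19 > 6/17, so Eshwar binds and δ* = 15/19.

15/19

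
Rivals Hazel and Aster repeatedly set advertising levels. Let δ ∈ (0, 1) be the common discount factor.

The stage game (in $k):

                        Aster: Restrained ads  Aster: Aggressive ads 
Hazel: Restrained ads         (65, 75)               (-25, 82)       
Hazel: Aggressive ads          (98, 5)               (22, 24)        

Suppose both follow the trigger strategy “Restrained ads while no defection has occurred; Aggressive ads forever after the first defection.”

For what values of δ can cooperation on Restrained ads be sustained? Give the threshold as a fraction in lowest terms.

33/76

Hazel: cooperation gives 65 each period; deviation gives 98 once then 22 forever.
  65/(1−δ) ≥ 98 + 22δ/(1−δ) ⇒ δ ≥ 33/76.
Aster: cooperation gives 75 each period; deviation gives 82 once then 24 forever.
  δ ≥ 7/58.
Both must hold, so the binding constraint is Hazel's: δ ≥ 33/76.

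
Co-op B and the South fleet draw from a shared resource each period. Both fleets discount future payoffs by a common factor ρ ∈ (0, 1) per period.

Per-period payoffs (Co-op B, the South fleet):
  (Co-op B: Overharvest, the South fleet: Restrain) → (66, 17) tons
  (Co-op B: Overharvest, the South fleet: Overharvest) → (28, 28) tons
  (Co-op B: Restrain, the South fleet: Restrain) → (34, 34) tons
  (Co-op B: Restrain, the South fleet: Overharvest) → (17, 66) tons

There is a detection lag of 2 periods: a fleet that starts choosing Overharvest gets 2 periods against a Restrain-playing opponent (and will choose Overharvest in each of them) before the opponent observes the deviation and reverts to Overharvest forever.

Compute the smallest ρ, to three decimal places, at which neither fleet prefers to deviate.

A deviator earns 66 for 2 periods, then 28 forever; cooperating earns 34 forever. Multiplying the IC by (1−ρ):
34 ≥ 66(1−ρ^2) + 28ρ^2, so 38·ρ^2 ≥ 32 and ρ^2 ≥ 16/19.
ρ ≥ (16/19)^(1/2) ≈ 0.918.

0.918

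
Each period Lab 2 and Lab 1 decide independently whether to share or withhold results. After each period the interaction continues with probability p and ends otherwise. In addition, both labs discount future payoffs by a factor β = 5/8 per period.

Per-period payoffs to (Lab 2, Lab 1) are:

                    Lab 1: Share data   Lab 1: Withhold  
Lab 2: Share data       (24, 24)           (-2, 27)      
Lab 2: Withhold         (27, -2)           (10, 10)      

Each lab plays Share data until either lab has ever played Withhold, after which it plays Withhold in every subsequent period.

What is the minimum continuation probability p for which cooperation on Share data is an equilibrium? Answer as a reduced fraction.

24/85

With continuation probability p and discount β, the effective per-period discount factor is βp.
Grim-trigger IC: βp ≥ (27−24)/(27−10) = 3/17.
So p ≥ (3/17)/(5/8) = 24/85.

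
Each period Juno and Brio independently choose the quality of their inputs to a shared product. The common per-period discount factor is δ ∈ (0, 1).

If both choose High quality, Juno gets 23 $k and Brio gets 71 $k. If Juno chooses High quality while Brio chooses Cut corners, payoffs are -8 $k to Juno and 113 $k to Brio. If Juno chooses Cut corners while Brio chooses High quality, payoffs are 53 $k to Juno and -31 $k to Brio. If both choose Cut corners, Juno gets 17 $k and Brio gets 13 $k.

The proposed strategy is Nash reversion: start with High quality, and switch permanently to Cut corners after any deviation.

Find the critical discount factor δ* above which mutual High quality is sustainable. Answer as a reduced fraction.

Juno: cooperation gives 23 each period; deviation gives 53 once then 17 forever.
  23/(1−δ) ≥ 53 + 17δ/(1−δ) ⇒ δ ≥ 30/36 = 5/6.
Brio: cooperation gives 71 each period; deviation gives 113 once then 13 forever.
  δ ≥ 42/100 = 21/50.
Both must hold, so the binding constraint is Juno's: δ ≥ 5/6.

5/6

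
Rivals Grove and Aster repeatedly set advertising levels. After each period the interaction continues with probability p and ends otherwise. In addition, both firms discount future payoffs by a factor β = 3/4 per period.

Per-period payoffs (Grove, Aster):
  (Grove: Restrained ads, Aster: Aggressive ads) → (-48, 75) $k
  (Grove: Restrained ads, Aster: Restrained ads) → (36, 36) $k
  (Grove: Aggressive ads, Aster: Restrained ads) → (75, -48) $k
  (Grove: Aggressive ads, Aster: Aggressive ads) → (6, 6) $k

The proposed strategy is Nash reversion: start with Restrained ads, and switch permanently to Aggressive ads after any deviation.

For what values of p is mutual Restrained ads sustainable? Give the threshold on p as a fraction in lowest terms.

With continuation probability p and discount β, the effective per-period discount factor is βp.
Grim-trigger IC: βp ≥ (75−36)/(75−6) = 13/23.
So p ≥ (13/23)/(3/4) = 52/69.

52/69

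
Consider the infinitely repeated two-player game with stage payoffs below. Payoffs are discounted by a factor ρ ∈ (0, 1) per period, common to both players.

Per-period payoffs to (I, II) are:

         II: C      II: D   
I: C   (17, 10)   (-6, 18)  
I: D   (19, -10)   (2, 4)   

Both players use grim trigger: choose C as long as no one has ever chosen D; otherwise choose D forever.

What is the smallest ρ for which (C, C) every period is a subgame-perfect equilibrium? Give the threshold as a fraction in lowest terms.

4/7

For I: deviation gain 19−17 = 2, per-period punishment loss 17−2 = 15. IC gives ρ ≥ 2/17.
For II: gain 8, loss 6 per period, so ρ ≥ 8/14 = 4/7.
The tighter constraint is II's, so cooperation needs ρ ≥ 4/7.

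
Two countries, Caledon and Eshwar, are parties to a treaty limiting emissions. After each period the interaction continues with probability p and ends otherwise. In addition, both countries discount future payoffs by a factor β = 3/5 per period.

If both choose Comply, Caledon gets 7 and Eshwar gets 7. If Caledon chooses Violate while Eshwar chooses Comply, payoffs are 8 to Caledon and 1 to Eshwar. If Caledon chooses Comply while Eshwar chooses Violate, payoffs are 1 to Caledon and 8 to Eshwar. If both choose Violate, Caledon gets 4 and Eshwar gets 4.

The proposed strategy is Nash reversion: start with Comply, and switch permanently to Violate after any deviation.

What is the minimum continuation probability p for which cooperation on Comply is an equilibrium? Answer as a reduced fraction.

5/12

With continuation probability p and discount β, the effective per-period discount factor is βp.
Grim-trigger IC: βp ≥ (8−7)/(8−4) = 1/4.
So p ≥ (1/4)/(3/5) = 5/12.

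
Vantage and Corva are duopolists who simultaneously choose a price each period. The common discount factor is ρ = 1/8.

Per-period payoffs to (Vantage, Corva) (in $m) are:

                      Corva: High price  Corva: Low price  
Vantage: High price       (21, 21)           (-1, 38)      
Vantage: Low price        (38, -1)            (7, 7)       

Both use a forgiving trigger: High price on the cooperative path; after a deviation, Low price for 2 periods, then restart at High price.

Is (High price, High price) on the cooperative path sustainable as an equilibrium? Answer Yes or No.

Comparing payoff streams over the 3 periods until play realigns: cooperate → 21(1+ρ+…+ρ^2); deviate → 38 + 7(ρ+…+ρ^2).
Cooperation is sustained iff (21−7)(ρ+…+ρ^2) ≥ 38−21.
ρ+…+ρ^2 = 1/8·(1−(1/8)^2)/(1−1/8) = 0.1406, and (38−21)/(21−7) = 1.2143.
0.1406 < 1.2143, so cooperation is not sustainable.

No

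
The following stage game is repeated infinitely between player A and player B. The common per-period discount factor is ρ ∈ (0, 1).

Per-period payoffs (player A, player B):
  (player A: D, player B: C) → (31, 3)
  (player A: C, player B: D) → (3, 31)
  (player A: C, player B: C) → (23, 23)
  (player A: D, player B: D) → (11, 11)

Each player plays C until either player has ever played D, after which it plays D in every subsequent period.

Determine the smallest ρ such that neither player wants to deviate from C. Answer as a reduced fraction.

One-period gain from deviating is 31 − 23 = 8. The loss is 23 − 11 = 12 in every subsequent period, with present value 12·ρ/(1−ρ).
Deviation is unprofitable when 12·ρ/(1−ρ) ≥ 8, i.e. ρ/(1−ρ) ≥ 2/3.
Equivalently ρ ≥ 8/(8+12) = 2/5.

2/5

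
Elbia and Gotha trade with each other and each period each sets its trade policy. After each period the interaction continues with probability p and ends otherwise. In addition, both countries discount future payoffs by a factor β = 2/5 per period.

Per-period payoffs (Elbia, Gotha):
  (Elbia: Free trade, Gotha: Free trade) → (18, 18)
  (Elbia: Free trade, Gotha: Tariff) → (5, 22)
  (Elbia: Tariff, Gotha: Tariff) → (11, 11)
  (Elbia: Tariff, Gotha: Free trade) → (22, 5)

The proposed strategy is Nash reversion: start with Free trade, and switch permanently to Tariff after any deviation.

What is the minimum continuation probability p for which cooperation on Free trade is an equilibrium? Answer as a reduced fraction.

With continuation probability p and discount β, the effective per-period discount factor is βp.
Grim-trigger IC: βp ≥ (22−18)/(22−11) = 4/11.
So p ≥ (4/11)/(2/5) = 10/11.

10/11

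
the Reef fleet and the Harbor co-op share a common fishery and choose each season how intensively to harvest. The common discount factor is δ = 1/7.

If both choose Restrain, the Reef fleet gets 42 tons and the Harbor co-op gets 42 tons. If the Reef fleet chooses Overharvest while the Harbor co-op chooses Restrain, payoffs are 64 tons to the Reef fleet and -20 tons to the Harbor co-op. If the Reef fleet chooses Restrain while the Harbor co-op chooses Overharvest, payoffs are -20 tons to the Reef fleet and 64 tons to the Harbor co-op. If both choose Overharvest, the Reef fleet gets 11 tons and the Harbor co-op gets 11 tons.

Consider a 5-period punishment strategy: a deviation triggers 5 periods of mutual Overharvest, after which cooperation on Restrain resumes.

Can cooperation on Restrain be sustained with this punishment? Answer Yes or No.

IC: δ+…+δ^5 ≥ (64−42)/(42−11) = 22/31.
At δ = 1/7: partial sum = 0.1667 < 0.7097. Cooperation not sustainable.

No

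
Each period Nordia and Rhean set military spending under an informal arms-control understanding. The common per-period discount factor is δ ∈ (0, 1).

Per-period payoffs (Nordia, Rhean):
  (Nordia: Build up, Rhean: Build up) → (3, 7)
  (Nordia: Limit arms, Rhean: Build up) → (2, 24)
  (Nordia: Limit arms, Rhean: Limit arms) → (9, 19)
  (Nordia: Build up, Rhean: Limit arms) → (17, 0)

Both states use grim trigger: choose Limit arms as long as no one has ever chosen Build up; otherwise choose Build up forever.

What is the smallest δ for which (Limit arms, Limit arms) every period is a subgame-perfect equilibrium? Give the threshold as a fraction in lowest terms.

4/7

Nordia: cooperation gives 9 each period; deviation gives 17 once then 3 forever.
  9/(1−δ) ≥ 17 + 3δ/(1−δ) ⇒ δ ≥ 8/14 = 4/7.
Rhean: cooperation gives 19 each period; deviation gives 24 once then 7 forever.
  δ ≥ 5/17.
Both must hold, so the binding constraint is Nordia's: δ ≥ 4/7.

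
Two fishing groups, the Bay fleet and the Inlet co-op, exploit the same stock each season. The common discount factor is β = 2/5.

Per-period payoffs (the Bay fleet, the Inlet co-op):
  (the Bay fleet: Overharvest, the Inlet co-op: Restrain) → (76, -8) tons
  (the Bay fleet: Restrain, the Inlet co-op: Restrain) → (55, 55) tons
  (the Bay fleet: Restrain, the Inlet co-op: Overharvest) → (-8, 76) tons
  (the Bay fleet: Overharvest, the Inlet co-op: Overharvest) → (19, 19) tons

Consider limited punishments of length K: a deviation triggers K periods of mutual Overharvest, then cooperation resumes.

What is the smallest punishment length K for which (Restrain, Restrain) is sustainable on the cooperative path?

IC: β(1−β^K)/(1−β) ≥ (76−55)/(55−19) = 7/12.
With β = 2/5: need 1 − β^K ≥ 7/12·(1−2/5)/(2/5), i.e. β^K ≤ 0.1250.
Since (2/5)^2 = 0.1600 and (2/5)^3 = 0.0640, the smallest such K is 3.

3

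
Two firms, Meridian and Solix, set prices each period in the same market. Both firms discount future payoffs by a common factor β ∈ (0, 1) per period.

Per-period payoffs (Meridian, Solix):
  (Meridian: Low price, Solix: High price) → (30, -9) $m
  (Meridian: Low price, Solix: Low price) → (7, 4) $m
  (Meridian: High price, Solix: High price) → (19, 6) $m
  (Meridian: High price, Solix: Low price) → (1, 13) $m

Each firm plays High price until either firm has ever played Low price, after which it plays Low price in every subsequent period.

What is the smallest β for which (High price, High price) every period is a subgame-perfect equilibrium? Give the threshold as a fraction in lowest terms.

7/9

For Meridian: deviation gain 30−19 = 11, per-period punishment loss 19−7 = 12. IC gives β ≥ 11/23.
For Solix: gain 7, loss 2 per period, so β ≥ 7/9.
The tighter constraint is Solix's, so cooperation needs β ≥ 7/9.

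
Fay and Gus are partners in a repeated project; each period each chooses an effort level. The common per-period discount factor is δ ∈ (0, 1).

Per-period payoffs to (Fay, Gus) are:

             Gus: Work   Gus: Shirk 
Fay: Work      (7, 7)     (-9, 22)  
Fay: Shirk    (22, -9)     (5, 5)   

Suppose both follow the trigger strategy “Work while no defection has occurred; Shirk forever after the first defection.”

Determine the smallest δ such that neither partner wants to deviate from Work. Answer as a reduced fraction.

7/(1−δ) ≥ 22 + 5δ/(1−δ)
7 ≥ 22 − 17δ
δ ≥ 15/17.

15/17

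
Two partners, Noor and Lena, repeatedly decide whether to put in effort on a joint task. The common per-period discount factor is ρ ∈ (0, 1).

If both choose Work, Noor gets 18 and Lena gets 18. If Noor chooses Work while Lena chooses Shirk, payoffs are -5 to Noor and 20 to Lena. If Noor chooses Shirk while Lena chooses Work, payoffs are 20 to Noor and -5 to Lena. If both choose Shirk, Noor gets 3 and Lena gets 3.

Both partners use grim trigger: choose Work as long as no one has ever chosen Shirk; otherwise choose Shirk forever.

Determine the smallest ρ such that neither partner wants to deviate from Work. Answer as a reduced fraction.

18/(1−ρ) ≥ 20 + 3ρ/(1−ρ)
18 ≥ 20 − 17ρ
ρ ≥ 2/17.

2/17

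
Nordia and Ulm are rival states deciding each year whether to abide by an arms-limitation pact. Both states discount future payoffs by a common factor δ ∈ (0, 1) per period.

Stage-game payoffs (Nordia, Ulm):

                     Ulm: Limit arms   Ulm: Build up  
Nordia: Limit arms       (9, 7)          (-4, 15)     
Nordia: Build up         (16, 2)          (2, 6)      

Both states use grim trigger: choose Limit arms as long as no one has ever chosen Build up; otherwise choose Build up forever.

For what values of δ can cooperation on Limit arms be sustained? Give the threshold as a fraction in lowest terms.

8/9

For Nordia: deviation gain 16−9 = 7, per-period punishment loss 9−2 = 7. IC gives δ ≥ 7/14 = 1/2.
For Ulm: gain 8, loss 1 per period, so δ ≥ 8/9.
The tighter constraint is Ulm's, so cooperation needs δ ≥ 8/9.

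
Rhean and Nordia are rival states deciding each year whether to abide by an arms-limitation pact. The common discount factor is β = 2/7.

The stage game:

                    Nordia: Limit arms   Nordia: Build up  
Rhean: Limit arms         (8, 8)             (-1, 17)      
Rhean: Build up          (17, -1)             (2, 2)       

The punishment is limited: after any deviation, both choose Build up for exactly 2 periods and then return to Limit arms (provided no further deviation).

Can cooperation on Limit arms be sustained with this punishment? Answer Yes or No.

Comparing payoff streams over the 3 periods until play realigns: cooperate → 8(1+β+…+β^2); deviate → 17 + 2(β+…+β^2).
Cooperation is sustained iff (8−2)(β+…+β^2) ≥ 17−8.
β+…+β^2 = 2/7·(1−(2/7)^2)/(1−2/7) = 0.3673, and (17−8)/(8−2) = 1.5000.
0.3673 < 1.5000, so cooperation is not sustainable.

No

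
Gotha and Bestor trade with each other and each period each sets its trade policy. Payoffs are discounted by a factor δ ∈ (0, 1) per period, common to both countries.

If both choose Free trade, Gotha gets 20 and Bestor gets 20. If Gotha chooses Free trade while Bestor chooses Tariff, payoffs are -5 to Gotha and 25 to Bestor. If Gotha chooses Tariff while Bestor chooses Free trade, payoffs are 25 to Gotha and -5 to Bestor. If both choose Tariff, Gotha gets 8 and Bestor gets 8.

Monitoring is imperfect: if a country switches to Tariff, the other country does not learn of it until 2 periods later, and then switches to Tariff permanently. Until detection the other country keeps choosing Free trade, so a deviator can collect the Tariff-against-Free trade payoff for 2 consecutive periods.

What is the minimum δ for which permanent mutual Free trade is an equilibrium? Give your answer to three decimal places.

The best deviation is to choose Tariff for all 2 undetected periods, earning 25 each, then 8 forever once detected.
Deviation value: 25(1−δ^2)/(1−δ) + 8δ^2/(1−δ); cooperation value: 20/(1−δ).
IC: 20 ≥ 25(1−δ^2) + 8δ^2 = 25 − 17δ^2.
So δ^2 ≥ 5/17, giving δ ≥ (5/17)^(1/2) ≈ 0.542.

0.542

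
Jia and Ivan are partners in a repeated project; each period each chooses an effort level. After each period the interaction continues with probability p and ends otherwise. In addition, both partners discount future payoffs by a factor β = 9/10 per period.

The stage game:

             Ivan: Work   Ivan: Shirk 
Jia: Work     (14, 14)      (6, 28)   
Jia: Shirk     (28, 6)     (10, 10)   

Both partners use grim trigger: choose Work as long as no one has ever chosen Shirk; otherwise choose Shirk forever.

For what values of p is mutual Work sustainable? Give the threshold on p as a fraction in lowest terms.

70/81

With continuation probability p and discount β, the effective per-period discount factor is βp.
Grim-trigger IC: βp ≥ (28−14)/(28−10) = 7/9.
So p ≥ (7/9)/(9/10) = 70/81.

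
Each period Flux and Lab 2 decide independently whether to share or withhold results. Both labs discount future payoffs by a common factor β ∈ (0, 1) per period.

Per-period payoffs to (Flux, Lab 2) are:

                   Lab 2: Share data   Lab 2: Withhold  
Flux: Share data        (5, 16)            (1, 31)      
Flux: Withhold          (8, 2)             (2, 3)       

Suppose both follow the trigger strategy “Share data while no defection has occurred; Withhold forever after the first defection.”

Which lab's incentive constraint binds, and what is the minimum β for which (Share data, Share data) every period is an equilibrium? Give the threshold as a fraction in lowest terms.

Flux: cooperation gives 5 each period; deviation gives 8 once then 2 forever.
  5/(1−β) ≥ 8 + 2β/(1−β) ⇒ β ≥ 3/6 = 1/2.
Lab 2: cooperation gives 16 each period; deviation gives 31 once then 3 forever.
  β ≥ 15/28.
Both must hold, so the binding constraint is Lab 2's: β ≥ 15/28.

Lab 2; β ≥ 15/28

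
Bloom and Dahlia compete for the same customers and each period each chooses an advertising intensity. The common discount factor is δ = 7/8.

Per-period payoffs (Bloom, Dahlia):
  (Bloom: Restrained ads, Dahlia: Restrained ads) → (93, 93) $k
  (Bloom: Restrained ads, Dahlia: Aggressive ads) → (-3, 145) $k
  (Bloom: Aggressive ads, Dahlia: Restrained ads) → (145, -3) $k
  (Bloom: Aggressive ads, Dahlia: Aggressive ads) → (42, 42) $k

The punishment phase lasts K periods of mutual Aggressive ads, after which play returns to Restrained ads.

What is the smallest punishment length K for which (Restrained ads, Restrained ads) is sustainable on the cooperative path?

No profitable deviation requires (93−42)(δ+…+δ^K) ≥ 145−93, i.e. δ+…+δ^K ≥ 52/51 ≈ 1.0196.
With δ = 7/8, the partial sums are K=1: 0.8750, K=2: 1.6406.
K = 2 is the first length at which the sum reaches 1.0196.

2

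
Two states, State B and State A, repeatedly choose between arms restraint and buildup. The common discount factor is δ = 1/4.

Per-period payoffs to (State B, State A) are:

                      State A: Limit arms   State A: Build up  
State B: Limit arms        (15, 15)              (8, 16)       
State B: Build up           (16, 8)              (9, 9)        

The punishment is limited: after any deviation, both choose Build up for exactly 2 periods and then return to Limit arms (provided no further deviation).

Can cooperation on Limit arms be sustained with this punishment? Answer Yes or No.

Yes

Comparing payoff streams over the 3 periods until play realigns: cooperate → 15(1+δ+…+δ^2); deviate → 16 + 9(δ+…+δ^2).
Cooperation is sustained iff (15−9)(δ+…+δ^2) ≥ 16−15.
δ+…+δ^2 = 1/4·(1−(1/4)^2)/(1−1/4) = 0.3125, and (16−15)/(15−9) = 0.1667.
0.3125 ≥ 0.1667, so cooperation is sustainable.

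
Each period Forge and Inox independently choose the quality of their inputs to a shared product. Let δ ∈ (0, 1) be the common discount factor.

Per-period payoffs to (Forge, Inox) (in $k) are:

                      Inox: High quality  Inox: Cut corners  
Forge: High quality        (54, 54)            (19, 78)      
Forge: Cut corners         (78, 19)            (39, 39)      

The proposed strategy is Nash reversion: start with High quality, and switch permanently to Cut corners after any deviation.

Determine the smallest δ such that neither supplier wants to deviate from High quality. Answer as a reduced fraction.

54/(1−δ) ≥ 78 + 39δ/(1−δ)
54 ≥ 78 − 39δ
δ ≥ 24/39 = 8/13.

8/13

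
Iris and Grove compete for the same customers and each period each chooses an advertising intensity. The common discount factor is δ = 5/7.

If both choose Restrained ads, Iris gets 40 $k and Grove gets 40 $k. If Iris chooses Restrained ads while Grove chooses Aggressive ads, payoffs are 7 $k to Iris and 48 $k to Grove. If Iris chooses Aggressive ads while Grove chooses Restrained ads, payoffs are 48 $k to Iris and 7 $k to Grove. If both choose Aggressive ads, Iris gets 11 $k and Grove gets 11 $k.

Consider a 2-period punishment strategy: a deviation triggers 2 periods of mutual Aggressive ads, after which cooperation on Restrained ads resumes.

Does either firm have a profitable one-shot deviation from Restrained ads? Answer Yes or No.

A one-shot deviation gives 48 now, then 11 for 2 periods, then back to 40.
Gain from deviating: (48−40) today; loss: (40−11) in each of the next 2 periods.
No-deviation condition: (40−11)(δ+…+δ^2) ≥ 48−40, i.e. δ+…+δ^2 ≥ 8/29.
At δ = 5/7: δ+…+δ^2 = 1.2245 ≥ 0.2759.
So cooperation is sustainable.

No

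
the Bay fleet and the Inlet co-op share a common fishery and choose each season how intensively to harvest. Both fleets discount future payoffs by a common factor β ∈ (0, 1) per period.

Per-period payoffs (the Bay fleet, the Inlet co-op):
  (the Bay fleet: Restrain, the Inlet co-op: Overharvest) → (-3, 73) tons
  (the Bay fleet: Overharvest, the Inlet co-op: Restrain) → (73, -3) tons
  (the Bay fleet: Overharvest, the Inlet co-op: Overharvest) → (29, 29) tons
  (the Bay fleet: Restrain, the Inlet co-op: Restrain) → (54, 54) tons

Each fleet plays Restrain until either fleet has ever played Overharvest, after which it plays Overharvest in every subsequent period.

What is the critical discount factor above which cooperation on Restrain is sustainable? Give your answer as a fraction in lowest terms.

Cooperation forever yields 54 each period: 54/(1−β).
Deviating yields 73 once, then 29 forever: 73 + 29β/(1−β).
No profitable deviation requires 54/(1−β) ≥ 73 + 29β/(1−β).
Multiplying by (1−β): 54 ≥ 73(1−β) + 29β = 73 − 44β.
So 44β ≥ 19, i.e. β ≥ 19/44.

19/44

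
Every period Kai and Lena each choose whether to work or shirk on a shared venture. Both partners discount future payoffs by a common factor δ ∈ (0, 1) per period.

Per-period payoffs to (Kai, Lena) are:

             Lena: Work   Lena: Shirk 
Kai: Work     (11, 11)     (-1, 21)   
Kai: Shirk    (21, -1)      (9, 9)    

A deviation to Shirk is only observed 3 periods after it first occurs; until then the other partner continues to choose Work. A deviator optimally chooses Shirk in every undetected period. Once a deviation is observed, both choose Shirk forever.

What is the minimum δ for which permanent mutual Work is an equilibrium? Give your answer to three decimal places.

0.941

The best deviation is to choose Shirk for all 3 undetected periods, earning 21 each, then 9 forever once detected.
Deviation value: 21(1−δ^3)/(1−δ) + 9δ^3/(1−δ); cooperation value: 11/(1−δ).
IC: 11 ≥ 21(1−δ^3) + 9δ^3 = 21 − 12δ^3.
So δ^3 ≥ 10/12 = 5/6, giving δ ≥ (5/6)^(1/3) ≈ 0.941.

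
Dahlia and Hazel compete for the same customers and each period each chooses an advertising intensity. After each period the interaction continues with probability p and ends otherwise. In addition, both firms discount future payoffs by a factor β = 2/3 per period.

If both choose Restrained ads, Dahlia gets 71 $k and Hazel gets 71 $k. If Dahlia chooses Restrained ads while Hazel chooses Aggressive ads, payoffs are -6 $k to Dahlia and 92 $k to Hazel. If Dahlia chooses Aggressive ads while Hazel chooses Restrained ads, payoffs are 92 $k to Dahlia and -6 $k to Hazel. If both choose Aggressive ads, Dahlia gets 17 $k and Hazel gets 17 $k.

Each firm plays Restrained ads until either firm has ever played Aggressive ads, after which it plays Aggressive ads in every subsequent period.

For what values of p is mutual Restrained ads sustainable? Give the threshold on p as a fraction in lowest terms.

21/50

Expected continuation weight on next period's payoff is β·p = 2/3·p, which plays the role of the discount factor.
Cooperation requires 2/3·p ≥ (92−71)/(92−17) = 7/25, hence p ≥ 21/50.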